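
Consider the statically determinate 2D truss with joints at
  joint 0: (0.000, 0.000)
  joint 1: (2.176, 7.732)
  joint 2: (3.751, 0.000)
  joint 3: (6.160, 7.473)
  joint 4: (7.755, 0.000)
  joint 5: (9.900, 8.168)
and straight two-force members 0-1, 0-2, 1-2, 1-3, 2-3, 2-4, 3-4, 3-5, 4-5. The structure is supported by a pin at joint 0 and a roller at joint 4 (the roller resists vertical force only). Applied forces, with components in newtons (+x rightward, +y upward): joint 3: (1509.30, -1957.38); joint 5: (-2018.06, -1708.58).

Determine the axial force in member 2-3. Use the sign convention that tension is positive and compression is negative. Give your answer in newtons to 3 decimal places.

N=6 nodes, M=9 members, R=3 reactions → 2N=12, M+R=12
member 0 (0-1): L=8.0324, (cx,cy)=(0.2709,0.9626)
member 1 (0-2): L=3.7510, (cx,cy)=(1.0000,0.0000)
member 2 (1-2): L=7.8908, (cx,cy)=(0.1996,-0.9799)
member 3 (1-3): L=3.9924, (cx,cy)=(0.9979,-0.0649)
member 4 (2-3): L=7.8517, (cx,cy)=(0.3068,0.9518)
member 5 (2-4): L=4.0040, (cx,cy)=(1.0000,0.0000)
member 6 (3-4): L=7.6413, (cx,cy)=(0.2087,-0.9780)
member 7 (3-5): L=3.8040, (cx,cy)=(0.9832,0.1827)
member 8 (4-5): L=8.4450, (cx,cy)=(0.2540,0.9672)
solve A·x = −loads:
  F[0-1] = -624.4641 N (compression)
  F[0-2] = -339.5900 N (compression)
  F[1-2] = +633.0644 N (tension)
  F[1-3] = -296.1534 N (compression)
  F[2-3] = -651.7600 N (compression)
  F[2-4] = -13.2620 N (compression)
  F[3-4] = -1700.3168 N (compression)
  F[3-5] = -1678.1302 N (compression)
  F[4-5] = -1449.5211 N (compression)
  Rx@0 = +508.7600 N
  Ry@0 = +601.1131 N
  Ry@4 = +3064.8469 N

-651.760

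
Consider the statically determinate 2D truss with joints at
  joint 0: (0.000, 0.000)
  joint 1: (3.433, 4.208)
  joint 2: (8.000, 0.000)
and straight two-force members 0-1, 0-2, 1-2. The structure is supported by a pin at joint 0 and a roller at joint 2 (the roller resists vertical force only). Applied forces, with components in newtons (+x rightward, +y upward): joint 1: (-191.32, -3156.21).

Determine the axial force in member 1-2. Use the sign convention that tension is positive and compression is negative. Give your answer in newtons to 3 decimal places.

-1850.286

N=3 nodes, M=3 members, R=3 reactions → 2N=6, M+R=6
member 0 (0-1): L=5.4307, (cx,cy)=(0.6321,0.7749)
member 1 (0-2): L=8.0000, (cx,cy)=(1.0000,0.0000)
member 2 (1-2): L=6.2101, (cx,cy)=(0.7354,-0.6776)
solve A·x = −loads:
  F[0-1] = -2455.2285 N (compression)
  F[0-2] = +1360.7384 N (tension)
  F[1-2] = -1850.2862 N (compression)
  Rx@0 = +191.3200 N
  Ry@0 = +1902.4357 N
  Ry@2 = +1253.7743 N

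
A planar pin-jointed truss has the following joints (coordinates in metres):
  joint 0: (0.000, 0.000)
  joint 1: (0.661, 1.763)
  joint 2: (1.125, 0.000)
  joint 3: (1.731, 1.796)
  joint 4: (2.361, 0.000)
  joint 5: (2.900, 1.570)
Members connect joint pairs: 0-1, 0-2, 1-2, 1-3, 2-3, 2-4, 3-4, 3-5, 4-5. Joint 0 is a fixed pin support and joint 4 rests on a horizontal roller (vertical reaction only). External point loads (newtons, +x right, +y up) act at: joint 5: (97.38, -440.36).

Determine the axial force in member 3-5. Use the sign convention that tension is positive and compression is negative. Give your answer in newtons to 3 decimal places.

N=6 nodes, M=9 members, R=3 reactions → 2N=12, M+R=12
member 0 (0-1): L=1.8828, (cx,cy)=(0.3511,0.9364)
member 1 (0-2): L=1.1250, (cx,cy)=(1.0000,0.0000)
member 2 (1-2): L=1.8230, (cx,cy)=(0.2545,-0.9671)
member 3 (1-3): L=1.0705, (cx,cy)=(0.9995,0.0308)
member 4 (2-3): L=1.8955, (cx,cy)=(0.3197,0.9475)
member 5 (2-4): L=1.2360, (cx,cy)=(1.0000,0.0000)
member 6 (3-4): L=1.9033, (cx,cy)=(0.3310,-0.9436)
member 7 (3-5): L=1.1906, (cx,cy)=(0.9818,-0.1898)
member 8 (4-5): L=1.6599, (cx,cy)=(0.3247,0.9458)
solve A·x = −loads:
  F[0-1] = +176.5216 N (tension)
  F[0-2] = +35.4094 N (tension)
  F[1-2] = -167.5783 N (compression)
  F[1-3] = +104.6724 N (tension)
  F[2-3] = +171.0361 N (tension)
  F[2-4] = -61.9242 N (compression)
  F[3-4] = -222.9150 N (compression)
  F[3-5] = +237.4063 N (tension)
  F[4-5] = -417.9440 N (compression)
  Rx@0 = -97.3800 N
  Ry@0 = -165.2862 N
  Ry@4 = +605.6462 N

237.406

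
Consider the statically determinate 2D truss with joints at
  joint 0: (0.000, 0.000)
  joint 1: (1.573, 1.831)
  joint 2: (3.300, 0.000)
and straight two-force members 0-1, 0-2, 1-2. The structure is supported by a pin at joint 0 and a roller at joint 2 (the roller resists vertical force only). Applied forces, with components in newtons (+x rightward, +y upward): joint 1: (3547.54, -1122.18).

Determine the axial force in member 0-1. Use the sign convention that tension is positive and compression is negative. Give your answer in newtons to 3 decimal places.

1820.735

N=3 nodes, M=3 members, R=3 reactions → 2N=6, M+R=6
member 0 (0-1): L=2.4139, (cx,cy)=(0.6516,0.7585)
member 1 (0-2): L=3.3000, (cx,cy)=(1.0000,0.0000)
member 2 (1-2): L=2.5170, (cx,cy)=(0.6861,-0.7275)
solve A·x = −loads:
  F[0-1] = +1820.7348 N (tension)
  F[0-2] = +2361.0693 N (tension)
  F[1-2] = -3441.0644 N (compression)
  Rx@0 = -3547.5400 N
  Ry@0 = -1381.0730 N
  Ry@2 = +2503.2530 N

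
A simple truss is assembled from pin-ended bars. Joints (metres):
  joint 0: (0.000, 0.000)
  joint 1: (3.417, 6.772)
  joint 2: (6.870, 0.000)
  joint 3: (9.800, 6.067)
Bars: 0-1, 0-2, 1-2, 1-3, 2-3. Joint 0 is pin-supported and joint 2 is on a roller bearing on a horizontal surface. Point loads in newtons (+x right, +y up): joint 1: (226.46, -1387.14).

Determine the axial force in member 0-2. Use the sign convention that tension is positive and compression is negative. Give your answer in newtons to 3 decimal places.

N=4 nodes, M=5 members, R=3 reactions → 2N=8, M+R=8
member 0 (0-1): L=7.5852, (cx,cy)=(0.4505,0.8928)
member 1 (0-2): L=6.8700, (cx,cy)=(1.0000,0.0000)
member 2 (1-2): L=7.6015, (cx,cy)=(0.4543,-0.8909)
member 3 (1-3): L=6.4218, (cx,cy)=(0.9940,-0.1098)
member 4 (2-3): L=6.7375, (cx,cy)=(0.4349,0.9005)
solve A·x = −loads:
  F[0-1] = -530.8939 N (compression)
  F[0-2] = +465.6171 N (tension)
  F[1-2] = -1025.0219 N (compression)
  F[1-3] = +0.0000 N (tension)
  F[2-3] = -0.0000 N (compression)
  Rx@0 = -226.4600 N
  Ry@0 = +473.9749 N
  Ry@2 = +913.1651 N

465.617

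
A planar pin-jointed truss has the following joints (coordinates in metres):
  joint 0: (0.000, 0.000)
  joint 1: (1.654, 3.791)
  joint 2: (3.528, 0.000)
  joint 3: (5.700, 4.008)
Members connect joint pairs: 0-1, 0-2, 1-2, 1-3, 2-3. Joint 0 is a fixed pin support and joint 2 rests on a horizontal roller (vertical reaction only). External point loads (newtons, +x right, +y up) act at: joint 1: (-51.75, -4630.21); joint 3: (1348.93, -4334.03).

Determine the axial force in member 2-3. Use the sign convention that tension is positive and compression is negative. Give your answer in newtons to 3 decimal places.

N=4 nodes, M=5 members, R=3 reactions → 2N=8, M+R=8
member 0 (0-1): L=4.1361, (cx,cy)=(0.3999,0.9166)
member 1 (0-2): L=3.5280, (cx,cy)=(1.0000,0.0000)
member 2 (1-2): L=4.2289, (cx,cy)=(0.4431,-0.8965)
member 3 (1-3): L=4.0518, (cx,cy)=(0.9986,0.0536)
member 4 (2-3): L=4.5587, (cx,cy)=(0.4765,0.8792)
solve A·x = −loads:
  F[0-1] = +1839.0558 N (tension)
  F[0-2] = +561.7549 N (tension)
  F[1-2] = -6817.5096 N (compression)
  F[1-3] = +3813.7714 N (tension)
  F[2-3] = -5161.8299 N (compression)
  Rx@0 = -1297.1800 N
  Ry@0 = -1685.6085 N
  Ry@2 = +10649.8485 N

-5161.830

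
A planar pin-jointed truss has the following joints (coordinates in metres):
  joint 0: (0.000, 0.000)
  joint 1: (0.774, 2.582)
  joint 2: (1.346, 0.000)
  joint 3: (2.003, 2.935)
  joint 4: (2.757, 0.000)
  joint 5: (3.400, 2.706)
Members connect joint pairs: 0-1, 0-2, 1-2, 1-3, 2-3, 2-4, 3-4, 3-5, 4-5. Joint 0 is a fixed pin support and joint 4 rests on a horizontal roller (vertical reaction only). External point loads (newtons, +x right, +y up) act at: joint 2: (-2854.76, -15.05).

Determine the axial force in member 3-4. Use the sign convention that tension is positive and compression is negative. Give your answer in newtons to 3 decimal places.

N=6 nodes, M=9 members, R=3 reactions → 2N=12, M+R=12
member 0 (0-1): L=2.6955, (cx,cy)=(0.2871,0.9579)
member 1 (0-2): L=1.3460, (cx,cy)=(1.0000,0.0000)
member 2 (1-2): L=2.6446, (cx,cy)=(0.2163,-0.9763)
member 3 (1-3): L=1.2787, (cx,cy)=(0.9611,0.2761)
member 4 (2-3): L=3.0076, (cx,cy)=(0.2184,0.9758)
member 5 (2-4): L=1.4110, (cx,cy)=(1.0000,0.0000)
member 6 (3-4): L=3.0303, (cx,cy)=(0.2488,-0.9685)
member 7 (3-5): L=1.4156, (cx,cy)=(0.9868,-0.1618)
member 8 (4-5): L=2.7813, (cx,cy)=(0.2312,0.9729)
solve A·x = −loads:
  F[0-1] = -8.0410 N (compression)
  F[0-2] = -2852.4511 N (compression)
  F[1-2] = +6.7786 N (tension)
  F[1-3] = -3.9277 N (compression)
  F[2-3] = +8.6406 N (tension)
  F[2-4] = +1.8876 N (tension)
  F[3-4] = -7.5862 N (compression)
  F[3-5] = +0.0000 N (tension)
  F[4-5] = -0.0000 N (compression)
  Rx@0 = +2854.7600 N
  Ry@0 = +7.7024 N
  Ry@4 = +7.3476 N

-7.586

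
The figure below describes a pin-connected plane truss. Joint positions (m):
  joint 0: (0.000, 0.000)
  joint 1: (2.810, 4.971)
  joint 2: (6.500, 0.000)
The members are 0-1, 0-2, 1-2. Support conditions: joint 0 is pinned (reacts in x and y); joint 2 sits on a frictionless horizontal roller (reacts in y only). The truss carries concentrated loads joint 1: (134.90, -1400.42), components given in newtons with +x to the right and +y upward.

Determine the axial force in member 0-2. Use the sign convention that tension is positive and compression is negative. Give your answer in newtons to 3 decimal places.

525.983

N=3 nodes, M=3 members, R=3 reactions → 2N=6, M+R=6
member 0 (0-1): L=5.7102, (cx,cy)=(0.4921,0.8705)
member 1 (0-2): L=6.5000, (cx,cy)=(1.0000,0.0000)
member 2 (1-2): L=6.1909, (cx,cy)=(0.5960,-0.8030)
solve A·x = −loads:
  F[0-1] = -794.7254 N (compression)
  F[0-2] = +525.9825 N (tension)
  F[1-2] = -882.4641 N (compression)
  Rx@0 = -134.9000 N
  Ry@0 = +691.8403 N
  Ry@2 = +708.5797 N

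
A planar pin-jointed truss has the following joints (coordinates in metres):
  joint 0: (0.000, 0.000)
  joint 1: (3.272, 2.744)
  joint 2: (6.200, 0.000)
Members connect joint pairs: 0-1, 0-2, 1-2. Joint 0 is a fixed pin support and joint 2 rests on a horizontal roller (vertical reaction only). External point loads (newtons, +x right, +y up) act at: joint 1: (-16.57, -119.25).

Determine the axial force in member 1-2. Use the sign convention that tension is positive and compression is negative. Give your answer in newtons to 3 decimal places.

N=3 nodes, M=3 members, R=3 reactions → 2N=6, M+R=6
member 0 (0-1): L=4.2703, (cx,cy)=(0.7662,0.6426)
member 1 (0-2): L=6.2000, (cx,cy)=(1.0000,0.0000)
member 2 (1-2): L=4.0128, (cx,cy)=(0.7297,-0.6838)
solve A·x = −loads:
  F[0-1] = -99.0548 N (compression)
  F[0-2] = +59.3279 N (tension)
  F[1-2] = -81.3088 N (compression)
  Rx@0 = +16.5700 N
  Ry@0 = +63.6503 N
  Ry@2 = +55.5997 N

-81.309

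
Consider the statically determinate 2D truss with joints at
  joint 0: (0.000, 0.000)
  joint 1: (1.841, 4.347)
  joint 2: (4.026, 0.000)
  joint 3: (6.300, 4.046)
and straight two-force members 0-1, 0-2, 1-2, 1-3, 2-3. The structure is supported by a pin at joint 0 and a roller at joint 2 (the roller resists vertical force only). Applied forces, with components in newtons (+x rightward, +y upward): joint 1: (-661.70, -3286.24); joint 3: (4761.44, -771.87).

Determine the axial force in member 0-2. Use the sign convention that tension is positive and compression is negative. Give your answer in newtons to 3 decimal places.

2946.481

N=4 nodes, M=5 members, R=3 reactions → 2N=8, M+R=8
member 0 (0-1): L=4.7208, (cx,cy)=(0.3900,0.9208)
member 1 (0-2): L=4.0260, (cx,cy)=(1.0000,0.0000)
member 2 (1-2): L=4.8652, (cx,cy)=(0.4491,-0.8935)
member 3 (1-3): L=4.4691, (cx,cy)=(0.9977,-0.0674)
member 4 (2-3): L=4.6412, (cx,cy)=(0.4900,0.8717)
solve A·x = −loads:
  F[0-1] = +2957.2358 N (tension)
  F[0-2] = +2946.4814 N (tension)
  F[1-2] = -7103.9271 N (compression)
  F[1-3] = +5016.7487 N (tension)
  F[2-3] = -497.8373 N (compression)
  Rx@0 = -4099.7400 N
  Ry@0 = -2723.0935 N
  Ry@2 = +6781.2035 N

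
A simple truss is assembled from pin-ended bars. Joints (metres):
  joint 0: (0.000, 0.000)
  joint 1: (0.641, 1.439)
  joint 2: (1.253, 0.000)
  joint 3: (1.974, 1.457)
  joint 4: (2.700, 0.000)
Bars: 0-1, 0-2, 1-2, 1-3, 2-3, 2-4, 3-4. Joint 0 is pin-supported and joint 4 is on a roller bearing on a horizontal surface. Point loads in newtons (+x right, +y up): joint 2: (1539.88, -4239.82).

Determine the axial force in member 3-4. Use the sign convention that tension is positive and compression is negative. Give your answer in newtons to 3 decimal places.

N=5 nodes, M=7 members, R=3 reactions → 2N=10, M+R=10
member 0 (0-1): L=1.5753, (cx,cy)=(0.4069,0.9135)
member 1 (0-2): L=1.2530, (cx,cy)=(1.0000,0.0000)
member 2 (1-2): L=1.5637, (cx,cy)=(0.3914,-0.9202)
member 3 (1-3): L=1.3331, (cx,cy)=(0.9999,0.0135)
member 4 (2-3): L=1.6256, (cx,cy)=(0.4435,0.8963)
member 5 (2-4): L=1.4470, (cx,cy)=(1.0000,0.0000)
member 6 (3-4): L=1.6279, (cx,cy)=(0.4460,-0.8950)
solve A·x = −loads:
  F[0-1] = -2487.4677 N (compression)
  F[0-2] = +2552.0406 N (tension)
  F[1-2] = +2440.3222 N (tension)
  F[1-3] = -1967.4109 N (compression)
  F[2-3] = +2224.9611 N (tension)
  F[2-4] = +980.4192 N (tension)
  F[3-4] = -2198.3253 N (compression)
  Rx@0 = -1539.8800 N
  Ry@0 = +2272.2295 N
  Ry@4 = +1967.5905 N

-2198.325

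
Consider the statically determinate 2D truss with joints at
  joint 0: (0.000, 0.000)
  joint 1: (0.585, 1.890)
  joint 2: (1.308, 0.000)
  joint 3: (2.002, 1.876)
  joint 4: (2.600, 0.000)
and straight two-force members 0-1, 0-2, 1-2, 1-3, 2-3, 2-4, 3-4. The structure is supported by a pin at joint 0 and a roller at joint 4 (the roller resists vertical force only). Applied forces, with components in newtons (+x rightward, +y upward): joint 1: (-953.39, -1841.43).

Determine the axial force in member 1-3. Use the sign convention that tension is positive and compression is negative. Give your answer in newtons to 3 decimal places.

191.264

N=5 nodes, M=7 members, R=3 reactions → 2N=10, M+R=10
member 0 (0-1): L=1.9785, (cx,cy)=(0.2957,0.9553)
member 1 (0-2): L=1.3080, (cx,cy)=(1.0000,0.0000)
member 2 (1-2): L=2.0236, (cx,cy)=(0.3573,-0.9340)
member 3 (1-3): L=1.4171, (cx,cy)=(1.0000,-0.0099)
member 4 (2-3): L=2.0003, (cx,cy)=(0.3470,0.9379)
member 5 (2-4): L=1.2920, (cx,cy)=(1.0000,0.0000)
member 6 (3-4): L=1.9690, (cx,cy)=(0.3037,-0.9528)
solve A·x = −loads:
  F[0-1] = -2219.3874 N (compression)
  F[0-2] = -297.1533 N (compression)
  F[1-2] = +296.3937 N (tension)
  F[1-3] = +191.2642 N (tension)
  F[2-3] = -295.1651 N (compression)
  F[2-4] = -88.8455 N (compression)
  F[3-4] = +292.5373 N (tension)
  Rx@0 = +953.3900 N
  Ry@0 = +2120.1494 N
  Ry@4 = -278.7194 N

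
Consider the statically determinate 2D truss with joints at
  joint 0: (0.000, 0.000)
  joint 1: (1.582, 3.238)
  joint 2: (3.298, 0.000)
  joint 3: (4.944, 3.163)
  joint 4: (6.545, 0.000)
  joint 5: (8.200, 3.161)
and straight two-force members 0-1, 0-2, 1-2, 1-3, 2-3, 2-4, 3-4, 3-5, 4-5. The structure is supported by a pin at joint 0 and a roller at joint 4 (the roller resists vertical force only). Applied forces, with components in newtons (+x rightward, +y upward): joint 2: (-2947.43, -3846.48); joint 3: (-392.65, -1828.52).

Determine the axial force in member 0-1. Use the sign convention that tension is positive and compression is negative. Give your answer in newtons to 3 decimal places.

N=6 nodes, M=9 members, R=3 reactions → 2N=12, M+R=12
member 0 (0-1): L=3.6038, (cx,cy)=(0.4390,0.8985)
member 1 (0-2): L=3.2980, (cx,cy)=(1.0000,0.0000)
member 2 (1-2): L=3.6646, (cx,cy)=(0.4683,-0.8836)
member 3 (1-3): L=3.3628, (cx,cy)=(0.9998,-0.0223)
member 4 (2-3): L=3.5657, (cx,cy)=(0.4616,0.8871)
member 5 (2-4): L=3.2470, (cx,cy)=(1.0000,0.0000)
member 6 (3-4): L=3.5451, (cx,cy)=(0.4516,-0.8922)
member 7 (3-5): L=3.2560, (cx,cy)=(1.0000,-0.0006)
member 8 (4-5): L=3.5680, (cx,cy)=(0.4638,0.8859)
solve A·x = −loads:
  F[0-1] = -2832.8349 N (compression)
  F[0-2] = -2096.5188 N (compression)
  F[1-2] = +2946.8646 N (tension)
  F[1-3] = -2624.1240 N (compression)
  F[2-3] = +1400.8562 N (tension)
  F[2-4] = +1584.1490 N (tension)
  F[3-4] = -3507.7918 N (compression)
  F[3-5] = +0.0000 N (tension)
  F[4-5] = -0.0000 N (compression)
  Rx@0 = +3340.0800 N
  Ry@0 = +2545.2915 N
  Ry@4 = +3129.7085 N

-2832.835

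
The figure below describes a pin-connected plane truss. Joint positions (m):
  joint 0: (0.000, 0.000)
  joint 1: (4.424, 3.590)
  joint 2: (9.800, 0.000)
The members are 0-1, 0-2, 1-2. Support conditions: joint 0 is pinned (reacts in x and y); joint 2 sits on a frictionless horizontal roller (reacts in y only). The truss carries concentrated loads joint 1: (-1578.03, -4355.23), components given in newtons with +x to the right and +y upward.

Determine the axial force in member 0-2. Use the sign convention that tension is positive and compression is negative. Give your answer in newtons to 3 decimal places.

N=3 nodes, M=3 members, R=3 reactions → 2N=6, M+R=6
member 0 (0-1): L=5.6974, (cx,cy)=(0.7765,0.6301)
member 1 (0-2): L=9.8000, (cx,cy)=(1.0000,0.0000)
member 2 (1-2): L=6.4645, (cx,cy)=(0.8316,-0.5553)
solve A·x = −loads:
  F[0-1] = -4709.0147 N (compression)
  F[0-2] = +2078.5218 N (tension)
  F[1-2] = -2499.3599 N (compression)
  Rx@0 = +1578.0300 N
  Ry@0 = +2967.2290 N
  Ry@2 = +1388.0010 N

2078.522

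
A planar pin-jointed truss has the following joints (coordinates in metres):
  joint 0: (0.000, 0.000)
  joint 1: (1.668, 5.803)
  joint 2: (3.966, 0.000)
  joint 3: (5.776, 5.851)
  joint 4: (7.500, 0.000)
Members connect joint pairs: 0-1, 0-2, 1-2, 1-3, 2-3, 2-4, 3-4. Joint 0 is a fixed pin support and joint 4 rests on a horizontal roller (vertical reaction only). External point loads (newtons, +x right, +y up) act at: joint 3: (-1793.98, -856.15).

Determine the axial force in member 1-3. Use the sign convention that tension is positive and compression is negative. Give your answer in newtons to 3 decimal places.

-1086.054

N=5 nodes, M=7 members, R=3 reactions → 2N=10, M+R=10
member 0 (0-1): L=6.0380, (cx,cy)=(0.2763,0.9611)
member 1 (0-2): L=3.9660, (cx,cy)=(1.0000,0.0000)
member 2 (1-2): L=6.2414, (cx,cy)=(0.3682,-0.9298)
member 3 (1-3): L=4.1083, (cx,cy)=(0.9999,0.0117)
member 4 (2-3): L=6.1246, (cx,cy)=(0.2955,0.9553)
member 5 (2-4): L=3.5340, (cx,cy)=(1.0000,0.0000)
member 6 (3-4): L=6.0997, (cx,cy)=(0.2826,-0.9592)
solve A·x = −loads:
  F[0-1] = -1660.9806 N (compression)
  F[0-2] = -1335.1308 N (compression)
  F[1-2] = +1703.3072 N (tension)
  F[1-3] = -1086.0539 N (compression)
  F[2-3] = -1657.6991 N (compression)
  F[2-4] = -218.0985 N (compression)
  F[3-4] = +771.6567 N (tension)
  Rx@0 = +1793.9800 N
  Ry@0 = +1596.3439 N
  Ry@4 = -740.1939 N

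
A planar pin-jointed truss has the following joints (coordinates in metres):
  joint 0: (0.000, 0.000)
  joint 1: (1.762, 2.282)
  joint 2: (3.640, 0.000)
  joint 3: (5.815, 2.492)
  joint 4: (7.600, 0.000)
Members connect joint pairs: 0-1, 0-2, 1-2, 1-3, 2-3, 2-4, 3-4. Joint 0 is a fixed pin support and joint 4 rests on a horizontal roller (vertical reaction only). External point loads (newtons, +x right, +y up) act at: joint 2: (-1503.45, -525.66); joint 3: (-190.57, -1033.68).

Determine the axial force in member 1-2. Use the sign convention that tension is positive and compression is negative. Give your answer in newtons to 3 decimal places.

N=5 nodes, M=7 members, R=3 reactions → 2N=10, M+R=10
member 0 (0-1): L=2.8831, (cx,cy)=(0.6112,0.7915)
member 1 (0-2): L=3.6400, (cx,cy)=(1.0000,0.0000)
member 2 (1-2): L=2.9554, (cx,cy)=(0.6354,-0.7721)
member 3 (1-3): L=4.0584, (cx,cy)=(0.9987,0.0517)
member 4 (2-3): L=3.3077, (cx,cy)=(0.6576,0.7534)
member 5 (2-4): L=3.9600, (cx,cy)=(1.0000,0.0000)
member 6 (3-4): L=3.0653, (cx,cy)=(0.5823,-0.8130)
solve A·x = −loads:
  F[0-1] = -731.7146 N (compression)
  F[0-2] = -1246.8316 N (compression)
  F[1-2] = +690.6132 N (tension)
  F[1-3] = -887.2245 N (compression)
  F[2-3] = -10.0791 N (compression)
  F[2-4] = +702.0936 N (tension)
  F[3-4] = -1205.6882 N (compression)
  Rx@0 = +1694.0200 N
  Ry@0 = +579.1622 N
  Ry@4 = +980.1778 N

690.613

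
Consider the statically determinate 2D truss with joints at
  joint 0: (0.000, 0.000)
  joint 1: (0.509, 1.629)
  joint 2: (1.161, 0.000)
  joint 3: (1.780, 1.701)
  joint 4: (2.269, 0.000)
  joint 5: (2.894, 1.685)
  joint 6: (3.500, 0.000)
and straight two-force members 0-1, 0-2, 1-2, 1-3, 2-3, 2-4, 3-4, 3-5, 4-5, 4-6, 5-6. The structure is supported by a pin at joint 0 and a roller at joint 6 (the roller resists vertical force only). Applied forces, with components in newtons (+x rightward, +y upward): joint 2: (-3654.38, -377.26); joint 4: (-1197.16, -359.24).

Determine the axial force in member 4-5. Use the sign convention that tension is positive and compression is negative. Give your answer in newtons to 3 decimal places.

377.883

N=7 nodes, M=11 members, R=3 reactions → 2N=14, M+R=14
member 0 (0-1): L=1.7067, (cx,cy)=(0.2982,0.9545)
member 1 (0-2): L=1.1610, (cx,cy)=(1.0000,0.0000)
member 2 (1-2): L=1.7546, (cx,cy)=(0.3716,-0.9284)
member 3 (1-3): L=1.2730, (cx,cy)=(0.9984,0.0566)
member 4 (2-3): L=1.8101, (cx,cy)=(0.3420,0.9397)
member 5 (2-4): L=1.1080, (cx,cy)=(1.0000,0.0000)
member 6 (3-4): L=1.7699, (cx,cy)=(0.2763,-0.9611)
member 7 (3-5): L=1.1141, (cx,cy)=(0.9999,-0.0144)
member 8 (4-5): L=1.7972, (cx,cy)=(0.3478,0.9376)
member 9 (4-6): L=1.2310, (cx,cy)=(1.0000,0.0000)
member 10 (5-6): L=1.7907, (cx,cy)=(0.3384,-0.9410)
solve A·x = −loads:
  F[0-1] = -396.5124 N (compression)
  F[0-2] = -4733.2835 N (compression)
  F[1-2] = +391.5626 N (tension)
  F[1-3] = -264.1790 N (compression)
  F[2-3] = +14.6151 N (tension)
  F[2-4] = -938.4017 N (compression)
  F[3-4] = +5.1444 N (tension)
  F[3-5] = -260.2065 N (compression)
  F[4-5] = +377.8830 N (tension)
  F[4-6] = +128.7643 N (tension)
  F[5-6] = -380.4834 N (compression)
  Rx@0 = +4851.5400 N
  Ry@0 = +378.4673 N
  Ry@6 = +358.0327 N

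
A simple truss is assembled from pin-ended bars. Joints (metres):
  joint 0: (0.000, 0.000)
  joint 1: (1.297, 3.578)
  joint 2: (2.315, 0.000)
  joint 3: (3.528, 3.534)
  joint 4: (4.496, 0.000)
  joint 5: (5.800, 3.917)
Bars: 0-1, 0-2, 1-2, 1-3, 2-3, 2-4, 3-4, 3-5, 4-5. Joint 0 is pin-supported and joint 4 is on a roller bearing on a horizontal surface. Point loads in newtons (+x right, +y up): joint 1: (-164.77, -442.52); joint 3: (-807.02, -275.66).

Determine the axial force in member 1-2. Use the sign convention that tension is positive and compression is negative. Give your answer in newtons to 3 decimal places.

N=6 nodes, M=9 members, R=3 reactions → 2N=12, M+R=12
member 0 (0-1): L=3.8058, (cx,cy)=(0.3408,0.9401)
member 1 (0-2): L=2.3150, (cx,cy)=(1.0000,0.0000)
member 2 (1-2): L=3.7200, (cx,cy)=(0.2737,-0.9618)
member 3 (1-3): L=2.2314, (cx,cy)=(0.9998,-0.0197)
member 4 (2-3): L=3.7364, (cx,cy)=(0.3246,0.9458)
member 5 (2-4): L=2.1810, (cx,cy)=(1.0000,0.0000)
member 6 (3-4): L=3.6642, (cx,cy)=(0.2642,-0.9645)
member 7 (3-5): L=2.3041, (cx,cy)=(0.9861,0.1662)
member 8 (4-5): L=4.1284, (cx,cy)=(0.3159,0.9488)
solve A·x = −loads:
  F[0-1] = -1212.2509 N (compression)
  F[0-2] = -558.6628 N (compression)
  F[1-2] = +734.0432 N (tension)
  F[1-3] = -449.3198 N (compression)
  F[2-3] = -746.4543 N (compression)
  F[2-4] = -115.4542 N (compression)
  F[3-4] = +437.0294 N (tension)
  F[3-5] = -0.0000 N (compression)
  F[4-5] = +0.0000 N (tension)
  Rx@0 = +971.7900 N
  Ry@0 = +1139.6833 N
  Ry@4 = -421.5033 N

734.043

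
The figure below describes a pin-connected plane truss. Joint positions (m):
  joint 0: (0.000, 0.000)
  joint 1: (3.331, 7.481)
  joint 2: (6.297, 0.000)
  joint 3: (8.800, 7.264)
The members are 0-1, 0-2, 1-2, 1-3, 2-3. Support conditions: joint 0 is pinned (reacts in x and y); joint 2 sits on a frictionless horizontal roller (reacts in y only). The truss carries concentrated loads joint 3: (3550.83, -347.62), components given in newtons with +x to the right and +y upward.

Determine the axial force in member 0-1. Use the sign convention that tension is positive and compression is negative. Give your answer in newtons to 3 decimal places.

4635.063

N=4 nodes, M=5 members, R=3 reactions → 2N=8, M+R=8
member 0 (0-1): L=8.1891, (cx,cy)=(0.4068,0.9135)
member 1 (0-2): L=6.2970, (cx,cy)=(1.0000,0.0000)
member 2 (1-2): L=8.0475, (cx,cy)=(0.3686,-0.9296)
member 3 (1-3): L=5.4733, (cx,cy)=(0.9992,-0.0396)
member 4 (2-3): L=7.6831, (cx,cy)=(0.3258,0.9454)
solve A·x = −loads:
  F[0-1] = +4635.0633 N (tension)
  F[0-2] = +1665.4646 N (tension)
  F[1-2] = -4709.5004 N (compression)
  F[1-3] = +3623.9526 N (tension)
  F[2-3] = -215.7089 N (compression)
  Rx@0 = -3550.8300 N
  Ry@0 = -4234.2897 N
  Ry@2 = +4581.9097 N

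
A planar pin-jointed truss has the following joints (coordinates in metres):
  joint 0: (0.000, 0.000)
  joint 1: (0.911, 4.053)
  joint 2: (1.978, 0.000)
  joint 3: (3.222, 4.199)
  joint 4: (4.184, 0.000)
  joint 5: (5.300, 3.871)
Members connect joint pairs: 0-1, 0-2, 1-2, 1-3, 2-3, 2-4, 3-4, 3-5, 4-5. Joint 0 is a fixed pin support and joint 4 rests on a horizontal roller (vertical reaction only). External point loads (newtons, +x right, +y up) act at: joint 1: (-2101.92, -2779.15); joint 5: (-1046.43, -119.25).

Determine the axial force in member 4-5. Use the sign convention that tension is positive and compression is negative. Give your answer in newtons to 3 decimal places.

-283.123

N=6 nodes, M=9 members, R=3 reactions → 2N=12, M+R=12
member 0 (0-1): L=4.1541, (cx,cy)=(0.2193,0.9757)
member 1 (0-2): L=1.9780, (cx,cy)=(1.0000,0.0000)
member 2 (1-2): L=4.1911, (cx,cy)=(0.2546,-0.9670)
member 3 (1-3): L=2.3156, (cx,cy)=(0.9980,0.0631)
member 4 (2-3): L=4.3794, (cx,cy)=(0.2841,0.9588)
member 5 (2-4): L=2.2060, (cx,cy)=(1.0000,0.0000)
member 6 (3-4): L=4.3078, (cx,cy)=(0.2233,-0.9747)
member 7 (3-5): L=2.1037, (cx,cy)=(0.9878,-0.1559)
member 8 (4-5): L=4.0287, (cx,cy)=(0.2770,0.9609)
solve A·x = −loads:
  F[0-1] = -5274.8879 N (compression)
  F[0-2] = -1991.5658 N (compression)
  F[1-2] = +2468.6812 N (tension)
  F[1-3] = +317.2722 N (tension)
  F[2-3] = -2489.9035 N (compression)
  F[2-4] = -655.7959 N (compression)
  F[3-4] = +2585.4189 N (tension)
  F[3-5] = -979.9852 N (compression)
  F[4-5] = -283.1230 N (compression)
  Rx@0 = +3148.3500 N
  Ry@0 = +5146.4836 N
  Ry@4 = -2248.0836 N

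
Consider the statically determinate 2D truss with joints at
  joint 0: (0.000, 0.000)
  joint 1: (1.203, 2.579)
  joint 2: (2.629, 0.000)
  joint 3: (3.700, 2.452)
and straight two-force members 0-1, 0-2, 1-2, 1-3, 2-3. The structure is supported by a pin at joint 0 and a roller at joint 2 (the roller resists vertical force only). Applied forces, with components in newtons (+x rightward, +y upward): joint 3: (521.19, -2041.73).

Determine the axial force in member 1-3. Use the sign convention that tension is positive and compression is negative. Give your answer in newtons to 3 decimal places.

1384.068

N=4 nodes, M=5 members, R=3 reactions → 2N=8, M+R=8
member 0 (0-1): L=2.8458, (cx,cy)=(0.4227,0.9063)
member 1 (0-2): L=2.6290, (cx,cy)=(1.0000,0.0000)
member 2 (1-2): L=2.9470, (cx,cy)=(0.4839,-0.8751)
member 3 (1-3): L=2.5002, (cx,cy)=(0.9987,-0.0508)
member 4 (2-3): L=2.6757, (cx,cy)=(0.4003,0.9164)
solve A·x = −loads:
  F[0-1] = +1454.1811 N (tension)
  F[0-2] = -93.5382 N (compression)
  F[1-2] = -1586.2330 N (compression)
  F[1-3] = +1384.0685 N (tension)
  F[2-3] = -2151.2783 N (compression)
  Rx@0 = -521.1900 N
  Ry@0 = -1317.8588 N
  Ry@2 = +3359.5888 N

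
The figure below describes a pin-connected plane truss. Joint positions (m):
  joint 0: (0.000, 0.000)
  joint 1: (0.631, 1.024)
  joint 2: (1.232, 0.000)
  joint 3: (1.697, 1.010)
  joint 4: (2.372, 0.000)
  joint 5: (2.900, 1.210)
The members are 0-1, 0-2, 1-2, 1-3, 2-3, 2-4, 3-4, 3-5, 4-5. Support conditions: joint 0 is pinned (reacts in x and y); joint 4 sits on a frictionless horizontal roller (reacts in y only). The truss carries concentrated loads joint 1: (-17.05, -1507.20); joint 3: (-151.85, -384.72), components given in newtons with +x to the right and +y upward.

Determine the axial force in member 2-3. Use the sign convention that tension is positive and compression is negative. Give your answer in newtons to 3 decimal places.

232.151

N=6 nodes, M=9 members, R=3 reactions → 2N=12, M+R=12
member 0 (0-1): L=1.2028, (cx,cy)=(0.5246,0.8513)
member 1 (0-2): L=1.2320, (cx,cy)=(1.0000,0.0000)
member 2 (1-2): L=1.1873, (cx,cy)=(0.5062,-0.8624)
member 3 (1-3): L=1.0661, (cx,cy)=(0.9999,-0.0131)
member 4 (2-3): L=1.1119, (cx,cy)=(0.4182,0.9084)
member 5 (2-4): L=1.1400, (cx,cy)=(1.0000,0.0000)
member 6 (3-4): L=1.2148, (cx,cy)=(0.5556,-0.8314)
member 7 (3-5): L=1.2195, (cx,cy)=(0.9865,0.1640)
member 8 (4-5): L=1.3202, (cx,cy)=(0.3999,0.9165)
solve A·x = −loads:
  F[0-1] = -1512.6109 N (compression)
  F[0-2] = +624.6272 N (tension)
  F[1-2] = -244.5125 N (compression)
  F[1-3] = -652.7678 N (compression)
  F[2-3] = +232.1511 N (tension)
  F[2-4] = +403.7753 N (tension)
  F[3-4] = -726.6725 N (compression)
  F[3-5] = +0.0000 N (tension)
  F[4-5] = -0.0000 N (compression)
  Rx@0 = +168.9000 N
  Ry@0 = +1287.7525 N
  Ry@4 = +604.1675 N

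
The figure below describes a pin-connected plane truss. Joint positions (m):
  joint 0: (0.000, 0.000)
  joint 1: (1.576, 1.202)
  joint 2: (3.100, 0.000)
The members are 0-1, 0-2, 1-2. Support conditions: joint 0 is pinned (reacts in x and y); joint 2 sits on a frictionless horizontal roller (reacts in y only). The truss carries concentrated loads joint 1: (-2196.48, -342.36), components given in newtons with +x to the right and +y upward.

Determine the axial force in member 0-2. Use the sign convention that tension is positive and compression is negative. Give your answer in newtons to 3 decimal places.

N=3 nodes, M=3 members, R=3 reactions → 2N=6, M+R=6
member 0 (0-1): L=1.9821, (cx,cy)=(0.7951,0.6064)
member 1 (0-2): L=3.1000, (cx,cy)=(1.0000,0.0000)
member 2 (1-2): L=1.9410, (cx,cy)=(0.7852,-0.6193)
solve A·x = −loads:
  F[0-1] = -1681.9121 N (compression)
  F[0-2] = -859.1404 N (compression)
  F[1-2] = +1094.2055 N (tension)
  Rx@0 = +2196.4800 N
  Ry@0 = +1019.9760 N
  Ry@2 = -677.6160 N

-859.140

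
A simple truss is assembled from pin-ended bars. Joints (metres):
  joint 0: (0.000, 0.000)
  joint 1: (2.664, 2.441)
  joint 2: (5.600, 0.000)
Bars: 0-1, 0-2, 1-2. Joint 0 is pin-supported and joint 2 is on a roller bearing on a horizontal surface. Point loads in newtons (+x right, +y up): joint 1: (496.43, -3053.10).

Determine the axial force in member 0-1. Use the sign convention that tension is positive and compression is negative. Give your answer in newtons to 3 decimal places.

-2049.081

N=3 nodes, M=3 members, R=3 reactions → 2N=6, M+R=6
member 0 (0-1): L=3.6132, (cx,cy)=(0.7373,0.6756)
member 1 (0-2): L=5.6000, (cx,cy)=(1.0000,0.0000)
member 2 (1-2): L=3.8182, (cx,cy)=(0.7690,-0.6393)
solve A·x = −loads:
  F[0-1] = -2049.0812 N (compression)
  F[0-2] = +2007.2011 N (tension)
  F[1-2] = -2610.3119 N (compression)
  Rx@0 = -496.4300 N
  Ry@0 = +1384.3064 N
  Ry@2 = +1668.7936 N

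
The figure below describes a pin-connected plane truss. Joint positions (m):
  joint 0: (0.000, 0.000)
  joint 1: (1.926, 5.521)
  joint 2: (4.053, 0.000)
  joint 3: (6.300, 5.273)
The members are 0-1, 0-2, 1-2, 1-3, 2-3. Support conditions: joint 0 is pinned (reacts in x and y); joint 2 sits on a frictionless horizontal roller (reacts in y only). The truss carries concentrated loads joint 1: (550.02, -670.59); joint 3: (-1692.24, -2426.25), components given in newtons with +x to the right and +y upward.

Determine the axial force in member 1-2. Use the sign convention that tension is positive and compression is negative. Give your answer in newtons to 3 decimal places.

N=4 nodes, M=5 members, R=3 reactions → 2N=8, M+R=8
member 0 (0-1): L=5.8473, (cx,cy)=(0.3294,0.9442)
member 1 (0-2): L=4.0530, (cx,cy)=(1.0000,0.0000)
member 2 (1-2): L=5.9166, (cx,cy)=(0.3595,-0.9331)
member 3 (1-3): L=4.3810, (cx,cy)=(0.9984,-0.0566)
member 4 (2-3): L=5.7318, (cx,cy)=(0.3920,0.9200)
solve A·x = −loads:
  F[0-1] = -486.3250 N (compression)
  F[0-2] = -982.0329 N (compression)
  F[1-2] = -187.4923 N (compression)
  F[1-3] = -643.8360 N (compression)
  F[2-3] = -2676.9738 N (compression)
  Rx@0 = +1142.2200 N
  Ry@0 = +459.1864 N
  Ry@2 = +2637.6536 N

-187.492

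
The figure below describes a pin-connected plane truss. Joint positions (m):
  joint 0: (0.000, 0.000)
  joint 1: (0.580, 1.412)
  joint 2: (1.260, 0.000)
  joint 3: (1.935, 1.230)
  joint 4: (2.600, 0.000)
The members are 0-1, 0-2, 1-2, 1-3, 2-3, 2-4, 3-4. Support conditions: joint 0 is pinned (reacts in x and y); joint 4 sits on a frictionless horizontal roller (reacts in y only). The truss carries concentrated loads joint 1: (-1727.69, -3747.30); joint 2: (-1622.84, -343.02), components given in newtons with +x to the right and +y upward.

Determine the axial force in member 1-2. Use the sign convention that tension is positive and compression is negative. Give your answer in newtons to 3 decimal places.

N=5 nodes, M=7 members, R=3 reactions → 2N=10, M+R=10
member 0 (0-1): L=1.5265, (cx,cy)=(0.3800,0.9250)
member 1 (0-2): L=1.2600, (cx,cy)=(1.0000,0.0000)
member 2 (1-2): L=1.5672, (cx,cy)=(0.4339,-0.9010)
member 3 (1-3): L=1.3672, (cx,cy)=(0.9911,-0.1331)
member 4 (2-3): L=1.4030, (cx,cy)=(0.4811,0.8767)
member 5 (2-4): L=1.3400, (cx,cy)=(1.0000,0.0000)
member 6 (3-4): L=1.3983, (cx,cy)=(0.4756,-0.8797)
solve A·x = −loads:
  F[0-1] = -4352.8702 N (compression)
  F[0-2] = -1696.6182 N (compression)
  F[1-2] = +319.4667 N (tension)
  F[1-3] = -65.4182 N (compression)
  F[2-3] = +62.9564 N (tension)
  F[2-4] = +34.5478 N (tension)
  F[3-4] = -72.6416 N (compression)
  Rx@0 = +3350.5300 N
  Ry@0 = +4026.4196 N
  Ry@4 = +63.9004 N

319.467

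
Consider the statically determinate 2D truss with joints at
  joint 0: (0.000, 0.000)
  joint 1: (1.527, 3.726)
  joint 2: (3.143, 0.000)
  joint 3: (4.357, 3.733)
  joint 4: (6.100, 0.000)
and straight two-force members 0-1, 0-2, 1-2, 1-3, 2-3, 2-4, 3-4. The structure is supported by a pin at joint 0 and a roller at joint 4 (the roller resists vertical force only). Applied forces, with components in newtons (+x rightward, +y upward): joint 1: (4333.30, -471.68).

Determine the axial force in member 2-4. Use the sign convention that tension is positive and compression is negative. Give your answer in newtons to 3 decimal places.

N=5 nodes, M=7 members, R=3 reactions → 2N=10, M+R=10
member 0 (0-1): L=4.0268, (cx,cy)=(0.3792,0.9253)
member 1 (0-2): L=3.1430, (cx,cy)=(1.0000,0.0000)
member 2 (1-2): L=4.0613, (cx,cy)=(0.3979,-0.9174)
member 3 (1-3): L=2.8300, (cx,cy)=(1.0000,0.0025)
member 4 (2-3): L=3.9254, (cx,cy)=(0.3093,0.9510)
member 5 (2-4): L=2.9570, (cx,cy)=(1.0000,0.0000)
member 6 (3-4): L=4.1199, (cx,cy)=(0.4231,-0.9061)
solve A·x = −loads:
  F[0-1] = +2478.3705 N (tension)
  F[0-2] = +3393.4698 N (tension)
  F[1-2] = -3019.6983 N (compression)
  F[1-3] = -2191.9457 N (compression)
  F[2-3] = +2913.1768 N (tension)
  F[2-4] = +1290.9964 N (tension)
  F[3-4] = -3051.4853 N (compression)
  Rx@0 = -4333.3000 N
  Ry@0 = -2293.2595 N
  Ry@4 = +2764.9395 N

1290.996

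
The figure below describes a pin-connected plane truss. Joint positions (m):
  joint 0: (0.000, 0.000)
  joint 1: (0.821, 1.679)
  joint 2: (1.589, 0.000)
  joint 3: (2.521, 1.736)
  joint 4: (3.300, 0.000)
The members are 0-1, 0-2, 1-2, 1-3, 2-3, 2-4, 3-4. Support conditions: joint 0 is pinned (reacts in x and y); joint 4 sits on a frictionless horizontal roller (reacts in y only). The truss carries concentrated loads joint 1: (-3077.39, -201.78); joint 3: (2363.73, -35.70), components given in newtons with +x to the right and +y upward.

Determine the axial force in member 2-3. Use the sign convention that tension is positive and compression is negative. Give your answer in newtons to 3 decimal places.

-420.064

N=5 nodes, M=7 members, R=3 reactions → 2N=10, M+R=10
member 0 (0-1): L=1.8690, (cx,cy)=(0.4393,0.8984)
member 1 (0-2): L=1.5890, (cx,cy)=(1.0000,0.0000)
member 2 (1-2): L=1.8463, (cx,cy)=(0.4160,-0.9094)
member 3 (1-3): L=1.7010, (cx,cy)=(0.9994,0.0335)
member 4 (2-3): L=1.9704, (cx,cy)=(0.4730,0.8811)
member 5 (2-4): L=1.7110, (cx,cy)=(1.0000,0.0000)
member 6 (3-4): L=1.9028, (cx,cy)=(0.4094,-0.9124)
solve A·x = −loads:
  F[0-1] = -536.8505 N (compression)
  F[0-2] = -477.8338 N (compression)
  F[1-2] = +406.9805 N (tension)
  F[1-3] = +2673.7760 N (tension)
  F[2-3] = -420.0638 N (compression)
  F[2-4] = -109.8500 N (compression)
  F[3-4] = +268.3175 N (tension)
  Rx@0 = +713.6600 N
  Ry@0 = +482.2804 N
  Ry@4 = -244.8004 N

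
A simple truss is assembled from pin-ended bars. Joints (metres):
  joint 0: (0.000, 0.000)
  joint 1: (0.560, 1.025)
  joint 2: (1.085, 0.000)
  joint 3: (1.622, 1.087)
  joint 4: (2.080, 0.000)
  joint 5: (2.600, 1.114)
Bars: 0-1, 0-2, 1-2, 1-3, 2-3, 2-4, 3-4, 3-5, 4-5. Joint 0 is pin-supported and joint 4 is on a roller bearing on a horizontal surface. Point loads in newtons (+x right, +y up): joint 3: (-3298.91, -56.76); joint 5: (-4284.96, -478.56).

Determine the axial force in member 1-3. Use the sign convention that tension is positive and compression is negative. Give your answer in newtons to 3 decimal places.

N=6 nodes, M=9 members, R=3 reactions → 2N=12, M+R=12
member 0 (0-1): L=1.1680, (cx,cy)=(0.4795,0.8776)
member 1 (0-2): L=1.0850, (cx,cy)=(1.0000,0.0000)
member 2 (1-2): L=1.1516, (cx,cy)=(0.4559,-0.8900)
member 3 (1-3): L=1.0638, (cx,cy)=(0.9983,0.0583)
member 4 (2-3): L=1.2124, (cx,cy)=(0.4429,0.8966)
member 5 (2-4): L=0.9950, (cx,cy)=(1.0000,0.0000)
member 6 (3-4): L=1.1795, (cx,cy)=(0.3883,-0.9215)
member 7 (3-5): L=0.9784, (cx,cy)=(0.9996,0.0276)
member 8 (4-5): L=1.2294, (cx,cy)=(0.4230,0.9061)
solve A·x = −loads:
  F[0-1] = -4457.5243 N (compression)
  F[0-2] = -5446.7016 N (compression)
  F[1-2] = +4131.3275 N (tension)
  F[1-3] = -4027.3867 N (compression)
  F[2-3] = -4101.2926 N (compression)
  F[2-4] = -1746.7867 N (compression)
  F[3-4] = +4059.9756 N (tension)
  F[3-5] = -4116.1662 N (compression)
  F[4-5] = -402.7702 N (compression)
  Rx@0 = +7583.8700 N
  Ry@0 = +3911.7815 N
  Ry@4 = -3376.4615 N

-4027.387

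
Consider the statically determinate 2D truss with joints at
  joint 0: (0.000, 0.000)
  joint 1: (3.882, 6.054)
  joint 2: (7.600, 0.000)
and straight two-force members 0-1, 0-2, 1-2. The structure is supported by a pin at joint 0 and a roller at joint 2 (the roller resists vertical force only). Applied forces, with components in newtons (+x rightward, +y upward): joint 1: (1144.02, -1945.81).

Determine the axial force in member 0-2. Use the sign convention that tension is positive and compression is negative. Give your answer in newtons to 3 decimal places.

1170.059

N=3 nodes, M=3 members, R=3 reactions → 2N=6, M+R=6
member 0 (0-1): L=7.1917, (cx,cy)=(0.5398,0.8418)
member 1 (0-2): L=7.6000, (cx,cy)=(1.0000,0.0000)
member 2 (1-2): L=7.1045, (cx,cy)=(0.5233,-0.8521)
solve A·x = −loads:
  F[0-1] = -48.2400 N (compression)
  F[0-2] = +1170.0593 N (tension)
  F[1-2] = -2235.8067 N (compression)
  Rx@0 = -1144.0200 N
  Ry@0 = +40.6085 N
  Ry@2 = +1905.2015 N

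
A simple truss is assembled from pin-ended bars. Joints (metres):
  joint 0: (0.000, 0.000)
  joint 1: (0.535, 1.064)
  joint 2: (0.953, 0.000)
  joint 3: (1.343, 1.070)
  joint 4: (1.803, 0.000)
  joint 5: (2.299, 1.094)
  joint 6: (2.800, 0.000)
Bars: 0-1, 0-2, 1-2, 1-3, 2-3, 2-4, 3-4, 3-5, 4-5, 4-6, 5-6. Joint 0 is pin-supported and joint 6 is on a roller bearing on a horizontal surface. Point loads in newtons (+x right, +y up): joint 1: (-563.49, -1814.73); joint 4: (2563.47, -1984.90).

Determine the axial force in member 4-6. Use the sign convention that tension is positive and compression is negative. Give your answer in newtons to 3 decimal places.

646.057

N=7 nodes, M=11 members, R=3 reactions → 2N=14, M+R=14
member 0 (0-1): L=1.1909, (cx,cy)=(0.4492,0.8934)
member 1 (0-2): L=0.9530, (cx,cy)=(1.0000,0.0000)
member 2 (1-2): L=1.1432, (cx,cy)=(0.3657,-0.9308)
member 3 (1-3): L=0.8080, (cx,cy)=(1.0000,0.0074)
member 4 (2-3): L=1.1389, (cx,cy)=(0.3424,0.9395)
member 5 (2-4): L=0.8500, (cx,cy)=(1.0000,0.0000)
member 6 (3-4): L=1.1647, (cx,cy)=(0.3950,-0.9187)
member 7 (3-5): L=0.9563, (cx,cy)=(0.9997,0.0251)
member 8 (4-5): L=1.2012, (cx,cy)=(0.4129,0.9108)
member 9 (4-6): L=0.9970, (cx,cy)=(1.0000,0.0000)
member 10 (5-6): L=1.2033, (cx,cy)=(0.4164,-0.9092)
solve A·x = −loads:
  F[0-1] = -2673.8673 N (compression)
  F[0-2] = +3201.1552 N (tension)
  F[1-2] = +609.9993 N (tension)
  F[1-3] = -860.7566 N (compression)
  F[2-3] = -604.2954 N (compression)
  F[2-4] = +3631.1426 N (tension)
  F[3-4] = +589.4214 N (tension)
  F[3-5] = -1300.8775 N (compression)
  F[4-5] = +1584.8194 N (tension)
  F[4-6] = +646.0568 N (tension)
  F[5-6] = -1551.6465 N (compression)
  Rx@0 = -1999.9800 N
  Ry@0 = +2388.8793 N
  Ry@6 = +1410.7507 N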